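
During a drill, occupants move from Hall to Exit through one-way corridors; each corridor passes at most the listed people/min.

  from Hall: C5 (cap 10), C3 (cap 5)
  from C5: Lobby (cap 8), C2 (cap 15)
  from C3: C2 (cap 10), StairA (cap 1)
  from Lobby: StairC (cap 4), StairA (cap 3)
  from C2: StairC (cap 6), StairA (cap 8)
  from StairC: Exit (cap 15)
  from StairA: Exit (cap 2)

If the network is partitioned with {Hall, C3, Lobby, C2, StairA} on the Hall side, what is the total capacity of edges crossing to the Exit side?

22

Edges leaving {Hall, C3, Lobby, C2, StairA}: Hall→C5 (10), Lobby→StairC (4), C2→StairC (6), StairA→Exit (2).
Cut capacity = 10 + 4 + 6 + 2 = 22.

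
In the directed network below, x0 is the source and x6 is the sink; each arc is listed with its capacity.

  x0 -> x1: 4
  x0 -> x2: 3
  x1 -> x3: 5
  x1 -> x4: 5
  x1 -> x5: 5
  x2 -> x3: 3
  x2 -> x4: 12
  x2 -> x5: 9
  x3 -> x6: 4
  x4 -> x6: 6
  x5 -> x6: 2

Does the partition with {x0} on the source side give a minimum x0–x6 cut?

Yes — it is a minimum cut (capacity 7).

Given cut capacity: 4 + 3 = 7.
Augment x0→x1→x3→x6: bottleneck 4, flow now 4.
Augment x0→x2→x4→x6: bottleneck 3, flow now 7.
No augmenting path remains; maximum flow = 7.
Cut capacity 7 equals the max flow, so it is a minimum cut.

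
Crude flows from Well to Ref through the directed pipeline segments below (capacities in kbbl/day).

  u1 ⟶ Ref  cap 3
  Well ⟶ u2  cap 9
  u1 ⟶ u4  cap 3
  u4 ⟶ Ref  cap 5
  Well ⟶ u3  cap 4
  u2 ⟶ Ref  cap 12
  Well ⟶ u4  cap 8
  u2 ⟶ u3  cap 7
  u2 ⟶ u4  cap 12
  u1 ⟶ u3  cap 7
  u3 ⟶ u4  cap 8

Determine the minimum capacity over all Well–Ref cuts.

Augment Well→u2→Ref: bottleneck 9, flow now 9.
Augment Well→u4→Ref: bottleneck 5, flow now 14.
No augmenting path remains; maximum flow = 14.
By max-flow min-cut, the minimum cut capacity equals the max flow.
In the residual graph, reachable from Well: {Well, u3, u4}.
Min-cut edges: Well→u2 (9), u4→Ref (5); capacity 9 + 5 = 14.

14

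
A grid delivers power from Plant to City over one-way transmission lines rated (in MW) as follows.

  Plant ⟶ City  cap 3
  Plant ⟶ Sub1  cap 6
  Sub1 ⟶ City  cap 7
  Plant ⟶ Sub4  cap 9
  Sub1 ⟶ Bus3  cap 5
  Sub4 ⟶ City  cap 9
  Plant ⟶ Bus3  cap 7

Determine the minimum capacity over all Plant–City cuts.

18

Augment Plant→City: bottleneck 3, flow now 3.
Augment Plant→Sub1→City: bottleneck 6, flow now 9.
Augment Plant→Sub4→City: bottleneck 9, flow now 18.
No augmenting path remains; maximum flow = 18.
By max-flow min-cut, the minimum cut capacity equals the max flow.
In the residual graph, reachable from Plant: {Plant, Bus3}.
Min-cut edges: Plant→Sub1 (6), Plant→Sub4 (9), Plant→City (3); capacity 6 + 9 + 3 = 18.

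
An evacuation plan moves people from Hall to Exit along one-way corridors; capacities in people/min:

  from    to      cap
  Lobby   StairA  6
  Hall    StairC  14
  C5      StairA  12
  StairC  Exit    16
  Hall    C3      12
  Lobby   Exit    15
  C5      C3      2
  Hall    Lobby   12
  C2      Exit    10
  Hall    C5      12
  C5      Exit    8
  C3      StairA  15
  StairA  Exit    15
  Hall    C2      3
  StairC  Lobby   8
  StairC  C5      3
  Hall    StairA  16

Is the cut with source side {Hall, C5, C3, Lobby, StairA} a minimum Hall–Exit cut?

Given cut capacity: 3 + 14 + 8 + 15 + 15 = 55.
Augment Hall→C2→Exit: bottleneck 3, flow now 3.
Augment Hall→StairC→Exit: bottleneck 14, flow now 17.
Augment Hall→C5→Exit: bottleneck 8, flow now 25.
Augment Hall→Lobby→Exit: bottleneck 12, flow now 37.
Augment Hall→StairA→Exit: bottleneck 15, flow now 52.
No augmenting path remains; maximum flow = 52.
In the residual graph, reachable from Hall: {Hall, C5, C3, StairA}.
Min-cut edges: Hall→C2 (3), Hall→StairC (14), Hall→Lobby (12), C5→Exit (8), StairA→Exit (15); capacity 3 + 14 + 12 + 8 + 15 = 52.
Cut capacity 55 exceeds the max flow 52, so it is not minimum.

No — its capacity is 55, but the minimum cut has capacity 52.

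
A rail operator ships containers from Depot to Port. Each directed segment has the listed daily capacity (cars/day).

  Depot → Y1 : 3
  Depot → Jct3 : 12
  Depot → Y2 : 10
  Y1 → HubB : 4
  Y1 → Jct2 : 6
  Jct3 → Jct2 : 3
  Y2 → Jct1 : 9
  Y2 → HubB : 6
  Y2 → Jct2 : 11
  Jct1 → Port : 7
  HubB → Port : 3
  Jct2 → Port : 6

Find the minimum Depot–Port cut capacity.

16

Augment Depot→Y1→HubB→Port: bottleneck 3, flow now 3.
Augment Depot→Jct3→Jct2→Port: bottleneck 3, flow now 6.
Augment Depot→Y2→Jct1→Port: bottleneck 7, flow now 13.
Augment Depot→Y2→Jct2→Port: bottleneck 3, flow now 16.
No augmenting path remains; maximum flow = 16.
By max-flow min-cut, the minimum cut capacity equals the max flow.
In the residual graph, reachable from Depot: {Depot, Jct3}.
Min-cut edges: Depot→Y1 (3), Depot→Y2 (10), Jct3→Jct2 (3); capacity 3 + 10 + 3 = 16.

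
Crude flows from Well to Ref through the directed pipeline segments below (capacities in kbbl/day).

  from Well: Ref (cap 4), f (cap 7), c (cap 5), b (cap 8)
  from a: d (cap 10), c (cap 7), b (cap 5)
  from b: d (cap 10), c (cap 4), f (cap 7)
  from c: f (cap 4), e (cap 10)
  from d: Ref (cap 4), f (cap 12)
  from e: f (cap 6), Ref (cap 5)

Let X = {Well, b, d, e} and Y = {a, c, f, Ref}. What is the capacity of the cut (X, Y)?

Edges leaving {Well, b, d, e}: Well→c (5), Well→f (7), Well→Ref (4), b→c (4), b→f (7), d→f (12), d→Ref (4), e→f (6), e→Ref (5).
Cut capacity = 5 + 7 + 4 + 4 + 7 + 12 + 4 + 6 + 5 = 54.

54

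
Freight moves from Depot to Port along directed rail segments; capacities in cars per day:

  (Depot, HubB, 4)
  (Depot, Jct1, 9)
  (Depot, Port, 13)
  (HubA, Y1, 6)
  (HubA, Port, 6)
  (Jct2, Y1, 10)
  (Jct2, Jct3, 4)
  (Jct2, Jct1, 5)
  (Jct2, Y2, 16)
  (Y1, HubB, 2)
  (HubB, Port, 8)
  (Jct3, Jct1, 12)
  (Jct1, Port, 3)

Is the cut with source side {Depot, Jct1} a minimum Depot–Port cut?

Yes — it is a minimum cut (capacity 20).

Given cut capacity: 4 + 13 + 3 = 20.
Augment Depot→Port: bottleneck 13, flow now 13.
Augment Depot→HubB→Port: bottleneck 4, flow now 17.
Augment Depot→Jct1→Port: bottleneck 3, flow now 20.
No augmenting path remains; maximum flow = 20.
Cut capacity 20 equals the max flow, so it is a minimum cut.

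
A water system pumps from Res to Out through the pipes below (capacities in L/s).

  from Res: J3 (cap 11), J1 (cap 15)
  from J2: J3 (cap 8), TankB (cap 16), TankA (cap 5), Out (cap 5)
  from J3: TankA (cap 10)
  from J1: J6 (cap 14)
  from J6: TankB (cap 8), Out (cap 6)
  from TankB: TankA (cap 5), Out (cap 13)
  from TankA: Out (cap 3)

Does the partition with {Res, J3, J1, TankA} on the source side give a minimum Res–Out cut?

Yes — it is a minimum cut (capacity 17).

Given cut capacity: 14 + 3 = 17.
Augment Res→J3→TankA→Out: bottleneck 3, flow now 3.
Augment Res→J1→J6→Out: bottleneck 6, flow now 9.
Augment Res→J1→J6→TankB→Out: bottleneck 8, flow now 17.
No augmenting path remains; maximum flow = 17.
Cut capacity 17 equals the max flow, so it is a minimum cut.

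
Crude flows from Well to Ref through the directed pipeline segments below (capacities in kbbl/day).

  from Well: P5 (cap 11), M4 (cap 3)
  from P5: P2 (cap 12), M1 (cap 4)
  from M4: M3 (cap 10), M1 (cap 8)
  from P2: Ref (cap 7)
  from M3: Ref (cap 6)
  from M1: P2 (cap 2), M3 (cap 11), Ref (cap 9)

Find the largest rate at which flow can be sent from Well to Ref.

14

Augment Well→P5→P2→Ref: bottleneck 7, flow now 7.
Augment Well→P5→M1→Ref: bottleneck 4, flow now 11.
Augment Well→M4→M3→Ref: bottleneck 3, flow now 14.
No augmenting path remains; maximum flow = 14.
In the residual graph, reachable from Well: {Well}.
Min-cut edges: Well→P5 (11), Well→M4 (3); capacity 11 + 3 = 14.
This cut is saturated, so no flow can exceed 14.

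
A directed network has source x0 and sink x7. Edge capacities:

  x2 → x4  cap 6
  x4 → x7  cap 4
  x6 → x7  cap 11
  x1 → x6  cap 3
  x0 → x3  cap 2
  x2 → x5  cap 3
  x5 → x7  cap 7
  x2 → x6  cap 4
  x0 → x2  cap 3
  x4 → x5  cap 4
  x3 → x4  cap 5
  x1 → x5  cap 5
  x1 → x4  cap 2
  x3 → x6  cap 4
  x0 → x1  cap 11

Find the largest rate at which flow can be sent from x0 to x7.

Augment x0→x1→x4→x7: bottleneck 2, flow now 2.
Augment x0→x1→x5→x7: bottleneck 5, flow now 7.
Augment x0→x1→x6→x7: bottleneck 3, flow now 10.
Augment x0→x2→x4→x7: bottleneck 2, flow now 12.
Augment x0→x2→x5→x7: bottleneck 1, flow now 13.
Augment x0→x3→x6→x7: bottleneck 2, flow now 15.
No augmenting path remains; maximum flow = 15.
In the residual graph, reachable from x0: {x0, x1}.
Min-cut edges: x0→x2 (3), x0→x3 (2), x1→x4 (2), x1→x5 (5), x1→x6 (3); capacity 3 + 2 + 2 + 5 + 3 = 15.
This cut is saturated, so no flow can exceed 15.

15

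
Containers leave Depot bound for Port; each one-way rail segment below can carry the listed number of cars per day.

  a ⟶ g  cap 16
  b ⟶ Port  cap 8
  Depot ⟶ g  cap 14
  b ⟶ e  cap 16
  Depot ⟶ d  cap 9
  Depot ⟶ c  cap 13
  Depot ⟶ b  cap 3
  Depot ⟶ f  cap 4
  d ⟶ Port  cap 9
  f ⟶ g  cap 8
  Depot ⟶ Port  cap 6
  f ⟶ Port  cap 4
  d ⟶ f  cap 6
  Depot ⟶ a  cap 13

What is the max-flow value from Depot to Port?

22

Augment Depot→Port: bottleneck 6, flow now 6.
Augment Depot→b→Port: bottleneck 3, flow now 9.
Augment Depot→d→Port: bottleneck 9, flow now 18.
Augment Depot→f→Port: bottleneck 4, flow now 22.
No augmenting path remains; maximum flow = 22.
In the residual graph, reachable from Depot: {Depot, a, c, g}.
Min-cut edges: Depot→b (3), Depot→d (9), Depot→f (4), Depot→Port (6); capacity 3 + 9 + 4 + 6 = 22.
This cut is saturated, so no flow can exceed 22.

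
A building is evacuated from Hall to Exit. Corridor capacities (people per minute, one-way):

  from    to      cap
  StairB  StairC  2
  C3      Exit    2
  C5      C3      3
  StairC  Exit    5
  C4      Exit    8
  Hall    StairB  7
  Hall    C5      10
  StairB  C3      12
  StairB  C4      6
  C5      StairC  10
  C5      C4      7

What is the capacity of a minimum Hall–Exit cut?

Augment Hall→StairB→C3→Exit: bottleneck 2, flow now 2.
Augment Hall→StairB→StairC→Exit: bottleneck 2, flow now 4.
Augment Hall→StairB→C4→Exit: bottleneck 3, flow now 7.
Augment Hall→C5→StairC→Exit: bottleneck 3, flow now 10.
Augment Hall→C5→C4→Exit: bottleneck 5, flow now 15.
No augmenting path remains; maximum flow = 15.
By max-flow min-cut, the minimum cut capacity equals the max flow.
In the residual graph, reachable from Hall: {Hall, StairB, C5, C3, StairC, C4}.
Min-cut edges: C3→Exit (2), StairC→Exit (5), C4→Exit (8); capacity 2 + 5 + 8 = 15.

15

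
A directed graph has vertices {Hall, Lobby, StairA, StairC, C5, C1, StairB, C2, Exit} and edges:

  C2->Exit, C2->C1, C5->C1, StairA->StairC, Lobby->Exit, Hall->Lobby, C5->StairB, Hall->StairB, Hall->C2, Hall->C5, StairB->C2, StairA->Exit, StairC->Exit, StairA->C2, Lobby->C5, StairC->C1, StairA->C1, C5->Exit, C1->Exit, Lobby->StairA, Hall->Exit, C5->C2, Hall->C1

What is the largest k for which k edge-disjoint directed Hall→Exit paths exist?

Assign every edge capacity 1; by Menger, the answer equals the max flow.
Path Hall→Exit (+1); total 1.
Path Hall→Lobby→Exit (+1); total 2.
Path Hall→C5→Exit (+1); total 3.
Path Hall→C1→Exit (+1); total 4.
Path Hall→C2→Exit (+1); total 5.
No residual Hall→Exit path; max flow = 5.
Certifying cut of size 5: {C1→Exit, C2→Exit, Hall→C5, Hall→Exit, Hall→Lobby}.

5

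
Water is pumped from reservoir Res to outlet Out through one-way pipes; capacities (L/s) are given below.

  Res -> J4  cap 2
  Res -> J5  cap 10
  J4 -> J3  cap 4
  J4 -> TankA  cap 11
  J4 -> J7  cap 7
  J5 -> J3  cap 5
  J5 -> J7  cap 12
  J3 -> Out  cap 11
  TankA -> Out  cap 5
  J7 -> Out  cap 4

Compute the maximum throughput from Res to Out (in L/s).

11

Augment Res→J4→J3→Out: bottleneck 2, flow now 2.
Augment Res→J5→J3→Out: bottleneck 5, flow now 7.
Augment Res→J5→J7→Out: bottleneck 4, flow now 11.
No augmenting path remains; maximum flow = 11.
In the residual graph, reachable from Res: {Res, J5, J7}.
Min-cut edges: Res→J4 (2), J5→J3 (5), J7→Out (4); capacity 2 + 5 + 4 = 11.
This cut is saturated, so no flow can exceed 11.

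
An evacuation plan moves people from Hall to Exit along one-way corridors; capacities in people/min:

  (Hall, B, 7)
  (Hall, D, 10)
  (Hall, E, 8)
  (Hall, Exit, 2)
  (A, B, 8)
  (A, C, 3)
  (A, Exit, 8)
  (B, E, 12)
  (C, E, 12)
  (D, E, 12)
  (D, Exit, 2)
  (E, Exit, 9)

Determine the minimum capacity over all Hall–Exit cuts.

13

Augment Hall→Exit: bottleneck 2, flow now 2.
Augment Hall→D→Exit: bottleneck 2, flow now 4.
Augment Hall→E→Exit: bottleneck 8, flow now 12.
Augment Hall→B→E→Exit: bottleneck 1, flow now 13.
No augmenting path remains; maximum flow = 13.
By max-flow min-cut, the minimum cut capacity equals the max flow.
In the residual graph, reachable from Hall: {Hall, B, D, E}.
Min-cut edges: Hall→Exit (2), D→Exit (2), E→Exit (9); capacity 2 + 2 + 9 = 13.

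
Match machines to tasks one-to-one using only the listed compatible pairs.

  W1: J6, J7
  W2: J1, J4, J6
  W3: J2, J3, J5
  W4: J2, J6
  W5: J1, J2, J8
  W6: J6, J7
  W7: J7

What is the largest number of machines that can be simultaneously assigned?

6

Unit-capacity flow: source→left, listed edges, right→sink; max matching = max flow.
Augmenting path W1→J6 (+1); matched 1.
Augmenting path W2→J1 (+1); matched 2.
Augmenting path W3→J2 (+1); matched 3.
Augmenting path W5→J8 (+1); matched 4.
Augmenting path W6→J7 (+1); matched 5.
Augmenting path W4→J2→W3→J3 (+1); matched 6.
No augmenting path remains; maximum matching = 6.
König certificate: {W2, W3, W4, W5, J6, J7} is a vertex cover of size 6 (every listed pair touches it), so no matching can be larger.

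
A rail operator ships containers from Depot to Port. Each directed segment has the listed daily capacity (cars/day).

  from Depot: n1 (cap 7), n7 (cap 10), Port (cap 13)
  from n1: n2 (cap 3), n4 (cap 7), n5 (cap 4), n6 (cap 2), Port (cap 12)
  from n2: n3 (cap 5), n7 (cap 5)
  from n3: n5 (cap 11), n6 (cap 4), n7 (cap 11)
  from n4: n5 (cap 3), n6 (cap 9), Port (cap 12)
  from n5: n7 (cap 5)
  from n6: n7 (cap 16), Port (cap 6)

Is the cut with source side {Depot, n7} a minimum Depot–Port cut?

Given cut capacity: 7 + 13 = 20.
Augment Depot→Port: bottleneck 13, flow now 13.
Augment Depot→n1→Port: bottleneck 7, flow now 20.
No augmenting path remains; maximum flow = 20.
Cut capacity 20 equals the max flow, so it is a minimum cut.

Yes — it is a minimum cut (capacity 20).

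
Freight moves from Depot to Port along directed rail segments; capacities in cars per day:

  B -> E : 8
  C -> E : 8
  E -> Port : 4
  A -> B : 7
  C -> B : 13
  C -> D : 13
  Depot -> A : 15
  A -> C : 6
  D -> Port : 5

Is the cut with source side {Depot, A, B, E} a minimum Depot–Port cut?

Given cut capacity: 6 + 4 = 10.
Augment Depot→A→B→E→Port: bottleneck 4, flow now 4.
Augment Depot→A→C→D→Port: bottleneck 5, flow now 9.
No augmenting path remains; maximum flow = 9.
In the residual graph, reachable from Depot: {Depot, A, B, C, D, E}.
Min-cut edges: D→Port (5), E→Port (4); capacity 5 + 4 = 9.
Cut capacity 10 exceeds the max flow 9, so it is not minimum.

No — its capacity is 10, but the minimum cut has capacity 9.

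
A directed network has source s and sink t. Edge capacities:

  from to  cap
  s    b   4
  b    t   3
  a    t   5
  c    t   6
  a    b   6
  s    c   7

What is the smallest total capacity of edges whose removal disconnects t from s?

Augment s→b→t: bottleneck 3, flow now 3.
Augment s→c→t: bottleneck 6, flow now 9.
No augmenting path remains; maximum flow = 9.
By max-flow min-cut, the minimum cut capacity equals the max flow.
In the residual graph, reachable from s: {s, b, c}.
Min-cut edges: b→t (3), c→t (6); capacity 3 + 6 = 9.

9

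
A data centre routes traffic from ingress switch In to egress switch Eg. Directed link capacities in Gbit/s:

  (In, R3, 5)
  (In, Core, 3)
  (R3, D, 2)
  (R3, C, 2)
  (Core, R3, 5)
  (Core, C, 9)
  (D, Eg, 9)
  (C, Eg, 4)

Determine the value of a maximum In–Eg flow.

Augment In→R3→D→Eg: bottleneck 2, flow now 2.
Augment In→R3→C→Eg: bottleneck 2, flow now 4.
Augment In→Core→C→Eg: bottleneck 2, flow now 6.
No augmenting path remains; maximum flow = 6.
In the residual graph, reachable from In: {In, R3, Core, C}.
Min-cut edges: R3→D (2), C→Eg (4); capacity 2 + 4 = 6.
This cut is saturated, so no flow can exceed 6.

6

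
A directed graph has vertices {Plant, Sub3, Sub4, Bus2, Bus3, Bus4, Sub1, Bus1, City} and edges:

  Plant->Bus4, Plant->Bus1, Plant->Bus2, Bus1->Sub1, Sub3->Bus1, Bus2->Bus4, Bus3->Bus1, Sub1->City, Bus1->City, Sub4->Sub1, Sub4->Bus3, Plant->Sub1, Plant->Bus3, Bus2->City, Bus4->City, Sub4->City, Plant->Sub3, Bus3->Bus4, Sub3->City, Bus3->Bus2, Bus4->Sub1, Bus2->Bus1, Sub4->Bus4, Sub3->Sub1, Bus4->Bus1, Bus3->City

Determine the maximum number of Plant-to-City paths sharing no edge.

Assign every edge capacity 1; by Menger, the answer equals the max flow.
Path Plant→Sub3→City (+1); total 1.
Path Plant→Bus2→City (+1); total 2.
Path Plant→Bus3→City (+1); total 3.
Path Plant→Bus4→City (+1); total 4.
Path Plant→Sub1→City (+1); total 5.
Path Plant→Bus1→City (+1); total 6.
No residual Plant→City path; max flow = 6.
Certifying cut of size 6: {Plant→Bus1, Plant→Bus2, Plant→Bus3, Plant→Bus4, Plant→Sub1, Plant→Sub3}.

6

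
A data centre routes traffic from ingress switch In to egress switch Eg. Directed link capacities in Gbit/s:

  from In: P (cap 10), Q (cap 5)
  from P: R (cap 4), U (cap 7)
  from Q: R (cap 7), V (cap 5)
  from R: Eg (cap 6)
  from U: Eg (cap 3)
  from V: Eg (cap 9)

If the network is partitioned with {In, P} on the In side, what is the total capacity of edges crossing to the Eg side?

Edges leaving {In, P}: In→Q (5), P→R (4), P→U (7).
Cut capacity = 5 + 4 + 7 = 16.

16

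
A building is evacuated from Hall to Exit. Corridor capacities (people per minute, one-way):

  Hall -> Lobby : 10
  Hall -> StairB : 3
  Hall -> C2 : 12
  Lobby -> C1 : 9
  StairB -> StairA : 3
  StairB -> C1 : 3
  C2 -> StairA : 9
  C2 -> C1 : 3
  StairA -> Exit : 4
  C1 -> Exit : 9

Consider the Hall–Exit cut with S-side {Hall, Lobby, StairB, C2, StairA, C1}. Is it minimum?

Yes — it is a minimum cut (capacity 13).

Given cut capacity: 4 + 9 = 13.
Augment Hall→Lobby→C1→Exit: bottleneck 9, flow now 9.
Augment Hall→StairB→StairA→Exit: bottleneck 3, flow now 12.
Augment Hall→C2→StairA→Exit: bottleneck 1, flow now 13.
No augmenting path remains; maximum flow = 13.
Cut capacity 13 equals the max flow, so it is a minimum cut.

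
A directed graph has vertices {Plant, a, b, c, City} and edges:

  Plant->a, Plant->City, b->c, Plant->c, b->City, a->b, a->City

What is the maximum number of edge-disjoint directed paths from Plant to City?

2

Assign every edge capacity 1; by Menger, the answer equals the max flow.
Path Plant→City (+1); total 1.
Path Plant→a→City (+1); total 2.
No residual Plant→City path; max flow = 2.
Certifying cut of size 2: {Plant→City, Plant→a}.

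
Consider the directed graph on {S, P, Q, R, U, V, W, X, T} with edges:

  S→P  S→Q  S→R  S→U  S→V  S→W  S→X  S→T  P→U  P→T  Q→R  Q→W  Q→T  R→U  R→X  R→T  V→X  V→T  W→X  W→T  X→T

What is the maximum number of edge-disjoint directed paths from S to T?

Assign every edge capacity 1; by Menger, the answer equals the max flow.
Path S→T (+1); total 1.
Path S→P→T (+1); total 2.
Path S→Q→T (+1); total 3.
Path S→R→T (+1); total 4.
Path S→V→T (+1); total 5.
Path S→W→T (+1); total 6.
Path S→X→T (+1); total 7.
No residual S→T path; max flow = 7.
Certifying cut of size 7: {S→P, S→Q, S→R, S→T, S→V, S→W, S→X}.

7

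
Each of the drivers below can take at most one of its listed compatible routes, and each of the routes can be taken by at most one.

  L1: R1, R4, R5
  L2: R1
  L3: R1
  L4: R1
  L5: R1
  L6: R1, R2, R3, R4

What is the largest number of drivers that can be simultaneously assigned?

Unit-capacity flow: source→left, listed edges, right→sink; max matching = max flow.
Augmenting path L1→R1 (+1); matched 1.
Augmenting path L6→R2 (+1); matched 2.
Augmenting path L2→R1→L1→R4 (+1); matched 3.
No augmenting path remains; maximum matching = 3.
König certificate: {L1, L6, R1} is a vertex cover of size 3 (every listed pair touches it), so no matching can be larger.

3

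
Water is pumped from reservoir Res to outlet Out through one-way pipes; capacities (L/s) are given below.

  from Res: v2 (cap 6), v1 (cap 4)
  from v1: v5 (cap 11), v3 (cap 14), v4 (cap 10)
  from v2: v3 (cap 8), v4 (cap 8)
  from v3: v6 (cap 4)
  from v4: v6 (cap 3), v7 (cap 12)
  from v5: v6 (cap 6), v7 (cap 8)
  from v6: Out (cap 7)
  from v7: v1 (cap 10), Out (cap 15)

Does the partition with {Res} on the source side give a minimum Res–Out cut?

Yes — it is a minimum cut (capacity 10).

Given cut capacity: 4 + 6 = 10.
Augment Res→v1→v3→v6→Out: bottleneck 4, flow now 4.
Augment Res→v2→v4→v6→Out: bottleneck 3, flow now 7.
Augment Res→v2→v4→v7→Out: bottleneck 3, flow now 10.
No augmenting path remains; maximum flow = 10.
Cut capacity 10 equals the max flow, so it is a minimum cut.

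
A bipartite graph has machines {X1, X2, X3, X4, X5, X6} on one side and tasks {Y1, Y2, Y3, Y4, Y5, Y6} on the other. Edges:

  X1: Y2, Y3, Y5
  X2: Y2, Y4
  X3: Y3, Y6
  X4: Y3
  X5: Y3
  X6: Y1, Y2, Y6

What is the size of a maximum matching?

Unit-capacity flow: source→left, listed edges, right→sink; max matching = max flow.
Augmenting path X1→Y2 (+1); matched 1.
Augmenting path X2→Y4 (+1); matched 2.
Augmenting path X3→Y3 (+1); matched 3.
Augmenting path X6→Y1 (+1); matched 4.
Augmenting path X4→Y3→X3→Y6 (+1); matched 5.
No augmenting path remains; maximum matching = 5.
König certificate: {X1, X2, X3, X6, Y3} is a vertex cover of size 5 (every listed pair touches it), so no matching can be larger.

5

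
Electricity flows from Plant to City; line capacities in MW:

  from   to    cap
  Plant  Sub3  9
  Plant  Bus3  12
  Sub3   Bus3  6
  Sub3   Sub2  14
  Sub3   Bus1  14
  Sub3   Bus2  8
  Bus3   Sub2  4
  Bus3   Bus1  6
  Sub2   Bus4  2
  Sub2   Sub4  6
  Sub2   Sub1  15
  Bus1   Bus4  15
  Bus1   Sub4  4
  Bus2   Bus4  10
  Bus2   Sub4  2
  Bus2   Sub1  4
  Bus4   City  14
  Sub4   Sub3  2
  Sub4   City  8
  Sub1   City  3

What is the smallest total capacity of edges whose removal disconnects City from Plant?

Augment Plant→Sub3→Sub2→Bus4→City: bottleneck 2, flow now 2.
Augment Plant→Sub3→Sub2→Sub4→City: bottleneck 6, flow now 8.
Augment Plant→Sub3→Sub2→Sub1→City: bottleneck 1, flow now 9.
Augment Plant→Bus3→Sub2→Sub1→City: bottleneck 2, flow now 11.
Augment Plant→Bus3→Bus1→Bus4→City: bottleneck 6, flow now 17.
Augment Plant→Bus3→Sub2→Sub3→Bus1→Bus4→City: bottleneck 2, flow now 19. (uses reverse residual edge)
No augmenting path remains; maximum flow = 19.
By max-flow min-cut, the minimum cut capacity equals the max flow.
In the residual graph, reachable from Plant: {Plant, Bus3}.
Min-cut edges: Plant→Sub3 (9), Bus3→Sub2 (4), Bus3→Bus1 (6); capacity 9 + 4 + 6 = 19.

19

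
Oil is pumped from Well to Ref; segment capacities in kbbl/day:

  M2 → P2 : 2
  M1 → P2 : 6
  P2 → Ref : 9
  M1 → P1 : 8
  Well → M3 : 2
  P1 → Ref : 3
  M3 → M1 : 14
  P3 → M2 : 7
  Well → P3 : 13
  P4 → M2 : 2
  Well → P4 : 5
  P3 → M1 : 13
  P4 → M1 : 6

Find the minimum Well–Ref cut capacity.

Augment Well→M3→M1→P1→Ref: bottleneck 2, flow now 2.
Augment Well→P3→M1→P1→Ref: bottleneck 1, flow now 3.
Augment Well→P3→M1→P2→Ref: bottleneck 6, flow now 9.
Augment Well→P3→M2→P2→Ref: bottleneck 2, flow now 11.
No augmenting path remains; maximum flow = 11.
By max-flow min-cut, the minimum cut capacity equals the max flow.
In the residual graph, reachable from Well: {Well, M3, P3, P4, M1, M2, P1}.
Min-cut edges: M1→P2 (6), M2→P2 (2), P1→Ref (3); capacity 6 + 2 + 3 = 11.

11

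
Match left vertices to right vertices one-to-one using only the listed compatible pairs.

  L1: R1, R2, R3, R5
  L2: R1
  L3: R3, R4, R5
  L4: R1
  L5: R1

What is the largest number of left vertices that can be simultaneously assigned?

Unit-capacity flow: source→left, listed edges, right→sink; max matching = max flow.
Augmenting path L1→R1 (+1); matched 1.
Augmenting path L3→R3 (+1); matched 2.
Augmenting path L2→R1→L1→R2 (+1); matched 3.
No augmenting path remains; maximum matching = 3.
König certificate: {L1, L3, R1} is a vertex cover of size 3 (every listed pair touches it), so no matching can be larger.

3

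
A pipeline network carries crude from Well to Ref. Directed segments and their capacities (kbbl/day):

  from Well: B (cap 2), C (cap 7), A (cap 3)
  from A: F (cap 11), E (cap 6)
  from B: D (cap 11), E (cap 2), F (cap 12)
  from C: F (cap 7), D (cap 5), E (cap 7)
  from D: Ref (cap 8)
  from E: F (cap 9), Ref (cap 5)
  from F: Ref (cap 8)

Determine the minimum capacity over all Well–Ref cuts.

Augment Well→A→E→Ref: bottleneck 3, flow now 3.
Augment Well→B→D→Ref: bottleneck 2, flow now 5.
Augment Well→C→D→Ref: bottleneck 5, flow now 10.
Augment Well→C→E→Ref: bottleneck 2, flow now 12.
No augmenting path remains; maximum flow = 12.
By max-flow min-cut, the minimum cut capacity equals the max flow.
In the residual graph, reachable from Well: {Well}.
Min-cut edges: Well→A (3), Well→B (2), Well→C (7); capacity 3 + 2 + 7 = 12.

12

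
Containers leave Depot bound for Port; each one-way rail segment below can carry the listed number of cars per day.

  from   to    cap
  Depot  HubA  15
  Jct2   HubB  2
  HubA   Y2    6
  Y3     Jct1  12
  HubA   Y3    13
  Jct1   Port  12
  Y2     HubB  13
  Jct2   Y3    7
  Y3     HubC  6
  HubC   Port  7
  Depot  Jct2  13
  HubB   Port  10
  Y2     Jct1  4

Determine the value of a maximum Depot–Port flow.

24

Augment Depot→Jct2→HubB→Port: bottleneck 2, flow now 2.
Augment Depot→Jct2→Y3→HubC→Port: bottleneck 6, flow now 8.
Augment Depot→Jct2→Y3→Jct1→Port: bottleneck 1, flow now 9.
Augment Depot→HubA→Y2→HubB→Port: bottleneck 6, flow now 15.
Augment Depot→HubA→Y3→Jct1→Port: bottleneck 9, flow now 24.
No augmenting path remains; maximum flow = 24.
In the residual graph, reachable from Depot: {Depot, Jct2}.
Min-cut edges: Depot→HubA (15), Jct2→Y3 (7), Jct2→HubB (2); capacity 15 + 7 + 2 = 24.
This cut is saturated, so no flow can exceed 24.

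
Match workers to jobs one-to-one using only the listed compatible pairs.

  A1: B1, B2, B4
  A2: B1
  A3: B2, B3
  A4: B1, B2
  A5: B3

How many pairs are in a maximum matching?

4

Unit-capacity flow: source→left, listed edges, right→sink; max matching = max flow.
Augmenting path A1→B1 (+1); matched 1.
Augmenting path A3→B2 (+1); matched 2.
Augmenting path A5→B3 (+1); matched 3.
Augmenting path A2→B1→A1→B4 (+1); matched 4.
No augmenting path remains; maximum matching = 4.
König certificate: {A1, B1, B2, B3} is a vertex cover of size 4 (every listed pair touches it), so no matching can be larger.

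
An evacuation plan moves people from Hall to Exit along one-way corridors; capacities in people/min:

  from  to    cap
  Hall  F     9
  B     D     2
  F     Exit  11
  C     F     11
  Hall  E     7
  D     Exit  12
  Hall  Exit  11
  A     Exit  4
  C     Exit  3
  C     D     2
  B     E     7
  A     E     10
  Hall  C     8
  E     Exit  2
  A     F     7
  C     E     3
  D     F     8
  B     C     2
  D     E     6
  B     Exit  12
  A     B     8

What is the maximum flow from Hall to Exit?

Augment Hall→Exit: bottleneck 11, flow now 11.
Augment Hall→C→Exit: bottleneck 3, flow now 14.
Augment Hall→E→Exit: bottleneck 2, flow now 16.
Augment Hall→F→Exit: bottleneck 9, flow now 25.
Augment Hall→C→D→Exit: bottleneck 2, flow now 27.
Augment Hall→C→F→Exit: bottleneck 2, flow now 29.
No augmenting path remains; maximum flow = 29.
In the residual graph, reachable from Hall: {Hall, C, E, F}.
Min-cut edges: Hall→Exit (11), C→D (2), C→Exit (3), E→Exit (2), F→Exit (11); capacity 11 + 2 + 3 + 2 + 11 = 29.
This cut is saturated, so no flow can exceed 29.

29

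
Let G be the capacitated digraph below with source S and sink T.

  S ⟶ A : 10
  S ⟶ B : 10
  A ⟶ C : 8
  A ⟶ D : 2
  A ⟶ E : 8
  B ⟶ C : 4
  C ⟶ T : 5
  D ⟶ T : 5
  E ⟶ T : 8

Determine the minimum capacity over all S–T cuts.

Augment S→A→C→T: bottleneck 5, flow now 5.
Augment S→A→D→T: bottleneck 2, flow now 7.
Augment S→A→E→T: bottleneck 3, flow now 10.
Augment S→B→C→A→E→T: bottleneck 4, flow now 14. (uses reverse residual edge)
No augmenting path remains; maximum flow = 14.
By max-flow min-cut, the minimum cut capacity equals the max flow.
In the residual graph, reachable from S: {S, B}.
Min-cut edges: S→A (10), B→C (4); capacity 10 + 4 = 14.

14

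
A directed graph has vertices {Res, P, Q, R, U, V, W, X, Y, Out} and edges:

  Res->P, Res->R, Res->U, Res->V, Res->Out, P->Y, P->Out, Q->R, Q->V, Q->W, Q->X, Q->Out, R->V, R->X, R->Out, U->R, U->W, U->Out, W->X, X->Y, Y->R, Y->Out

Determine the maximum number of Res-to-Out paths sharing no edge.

4

Assign every edge capacity 1; by Menger, the answer equals the max flow.
Path Res→Out (+1); total 1.
Path Res→P→Out (+1); total 2.
Path Res→R→Out (+1); total 3.
Path Res→U→Out (+1); total 4.
No residual Res→Out path; max flow = 4.
Certifying cut of size 4: {Res→Out, Res→P, Res→R, Res→U}.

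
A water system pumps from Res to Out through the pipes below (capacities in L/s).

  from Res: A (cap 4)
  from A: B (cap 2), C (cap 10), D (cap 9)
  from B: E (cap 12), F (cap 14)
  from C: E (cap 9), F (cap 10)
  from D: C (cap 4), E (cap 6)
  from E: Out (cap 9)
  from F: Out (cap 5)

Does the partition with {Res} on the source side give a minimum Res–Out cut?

Given cut capacity: 4 = 4.
Augment Res→A→B→E→Out: bottleneck 2, flow now 2.
Augment Res→A→C→E→Out: bottleneck 2, flow now 4.
No augmenting path remains; maximum flow = 4.
Cut capacity 4 equals the max flow, so it is a minimum cut.

Yes — it is a minimum cut (capacity 4).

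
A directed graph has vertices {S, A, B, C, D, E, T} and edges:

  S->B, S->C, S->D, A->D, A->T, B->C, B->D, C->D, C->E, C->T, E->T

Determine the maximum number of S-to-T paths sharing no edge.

2

Assign every edge capacity 1; by Menger, the answer equals the max flow.
Path S→C→T (+1); total 1.
Path S→B→C→E→T (+1); total 2.
No residual S→T path; max flow = 2.
Certifying cut of size 2: {S→B, S→C}.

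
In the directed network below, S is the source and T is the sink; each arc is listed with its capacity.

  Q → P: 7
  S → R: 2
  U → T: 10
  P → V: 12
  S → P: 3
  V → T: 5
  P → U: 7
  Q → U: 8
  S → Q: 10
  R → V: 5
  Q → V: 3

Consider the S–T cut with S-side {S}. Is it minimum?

Given cut capacity: 3 + 10 + 2 = 15.
Augment S→P→U→T: bottleneck 3, flow now 3.
Augment S→Q→U→T: bottleneck 7, flow now 10.
Augment S→Q→V→T: bottleneck 3, flow now 13.
Augment S→R→V→T: bottleneck 2, flow now 15.
No augmenting path remains; maximum flow = 15.
Cut capacity 15 equals the max flow, so it is a minimum cut.

Yes — it is a minimum cut (capacity 15).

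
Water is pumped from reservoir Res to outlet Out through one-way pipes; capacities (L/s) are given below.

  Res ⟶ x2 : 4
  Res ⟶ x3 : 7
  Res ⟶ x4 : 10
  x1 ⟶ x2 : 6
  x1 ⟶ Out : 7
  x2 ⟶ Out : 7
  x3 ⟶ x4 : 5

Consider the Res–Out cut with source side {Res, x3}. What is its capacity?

Edges leaving {Res, x3}: Res→x2 (4), Res→x4 (10), x3→x4 (5).
Cut capacity = 4 + 10 + 5 = 19.

19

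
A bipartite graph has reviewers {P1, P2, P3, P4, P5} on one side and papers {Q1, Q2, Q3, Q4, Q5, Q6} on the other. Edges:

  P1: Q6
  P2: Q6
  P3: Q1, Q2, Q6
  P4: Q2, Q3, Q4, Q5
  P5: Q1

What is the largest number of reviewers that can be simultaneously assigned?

Unit-capacity flow: source→left, listed edges, right→sink; max matching = max flow.
Augmenting path P1→Q6 (+1); matched 1.
Augmenting path P3→Q1 (+1); matched 2.
Augmenting path P4→Q2 (+1); matched 3.
Augmenting path P5→Q1→P3→Q2→P4→Q3 (+1); matched 4.
No augmenting path remains; maximum matching = 4.
König certificate: {P3, P4, P5, Q6} is a vertex cover of size 4 (every listed pair touches it), so no matching can be larger.

4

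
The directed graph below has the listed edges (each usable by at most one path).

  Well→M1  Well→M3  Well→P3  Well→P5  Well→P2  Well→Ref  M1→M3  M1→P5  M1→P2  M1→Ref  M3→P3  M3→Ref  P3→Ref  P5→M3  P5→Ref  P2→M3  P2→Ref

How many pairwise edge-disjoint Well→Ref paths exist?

Assign every edge capacity 1; by Menger, the answer equals the max flow.
Path Well→Ref (+1); total 1.
Path Well→M1→Ref (+1); total 2.
Path Well→M3→Ref (+1); total 3.
Path Well→P3→Ref (+1); total 4.
Path Well→P5→Ref (+1); total 5.
Path Well→P2→Ref (+1); total 6.
No residual Well→Ref path; max flow = 6.
Certifying cut of size 6: {Well→M1, Well→M3, Well→P2, Well→P3, Well→P5, Well→Ref}.

6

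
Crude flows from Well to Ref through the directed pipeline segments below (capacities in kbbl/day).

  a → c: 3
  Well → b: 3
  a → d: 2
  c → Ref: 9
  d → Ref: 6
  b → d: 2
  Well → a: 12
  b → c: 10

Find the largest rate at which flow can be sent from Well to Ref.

8

Augment Well→a→c→Ref: bottleneck 3, flow now 3.
Augment Well→a→d→Ref: bottleneck 2, flow now 5.
Augment Well→b→c→Ref: bottleneck 3, flow now 8.
No augmenting path remains; maximum flow = 8.
In the residual graph, reachable from Well: {Well, a}.
Min-cut edges: Well→b (3), a→c (3), a→d (2); capacity 3 + 3 + 2 = 8.
This cut is saturated, so no flow can exceed 8.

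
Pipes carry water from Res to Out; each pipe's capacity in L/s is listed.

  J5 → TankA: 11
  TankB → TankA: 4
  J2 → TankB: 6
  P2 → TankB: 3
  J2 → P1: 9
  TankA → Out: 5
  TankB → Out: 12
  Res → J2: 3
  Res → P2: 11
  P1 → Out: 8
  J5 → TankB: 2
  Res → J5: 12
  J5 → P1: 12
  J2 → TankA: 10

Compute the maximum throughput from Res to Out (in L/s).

Augment Res→J5→TankA→Out: bottleneck 5, flow now 5.
Augment Res→J5→P1→Out: bottleneck 7, flow now 12.
Augment Res→P2→TankB→Out: bottleneck 3, flow now 15.
Augment Res→J2→P1→Out: bottleneck 1, flow now 16.
Augment Res→J2→TankB→Out: bottleneck 2, flow now 18.
No augmenting path remains; maximum flow = 18.
In the residual graph, reachable from Res: {Res, P2}.
Min-cut edges: Res→J5 (12), Res→J2 (3), P2→TankB (3); capacity 12 + 3 + 3 = 18.
This cut is saturated, so no flow can exceed 18.

18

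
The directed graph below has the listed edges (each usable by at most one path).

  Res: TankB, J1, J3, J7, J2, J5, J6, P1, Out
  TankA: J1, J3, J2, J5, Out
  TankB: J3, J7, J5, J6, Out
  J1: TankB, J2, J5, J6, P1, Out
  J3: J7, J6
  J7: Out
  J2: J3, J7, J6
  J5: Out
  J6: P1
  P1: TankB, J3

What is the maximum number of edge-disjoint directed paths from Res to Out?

5

Assign every edge capacity 1; by Menger, the answer equals the max flow.
Path Res→Out (+1); total 1.
Path Res→TankB→Out (+1); total 2.
Path Res→J1→Out (+1); total 3.
Path Res→J7→Out (+1); total 4.
Path Res→J5→Out (+1); total 5.
No residual Res→Out path; max flow = 5.
Certifying cut of size 5: {J5→Out, J7→Out, Res→J1, Res→Out, TankB→Out}.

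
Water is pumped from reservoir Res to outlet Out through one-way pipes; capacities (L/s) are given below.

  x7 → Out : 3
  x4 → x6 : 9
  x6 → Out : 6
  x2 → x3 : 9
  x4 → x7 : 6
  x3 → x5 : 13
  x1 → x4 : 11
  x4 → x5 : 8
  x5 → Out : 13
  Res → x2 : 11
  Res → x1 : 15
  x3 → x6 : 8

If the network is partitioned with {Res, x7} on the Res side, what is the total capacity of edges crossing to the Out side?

29

Edges leaving {Res, x7}: Res→x1 (15), Res→x2 (11), x7→Out (3).
Cut capacity = 15 + 11 + 3 = 29.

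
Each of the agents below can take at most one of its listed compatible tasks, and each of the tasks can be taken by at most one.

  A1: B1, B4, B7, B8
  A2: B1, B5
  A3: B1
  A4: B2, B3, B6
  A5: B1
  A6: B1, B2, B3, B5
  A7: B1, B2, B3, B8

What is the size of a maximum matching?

6

Unit-capacity flow: source→left, listed edges, right→sink; max matching = max flow.
Augmenting path A1→B1 (+1); matched 1.
Augmenting path A2→B5 (+1); matched 2.
Augmenting path A4→B2 (+1); matched 3.
Augmenting path A6→B3 (+1); matched 4.
Augmenting path A7→B8 (+1); matched 5.
Augmenting path A3→B1→A1→B4 (+1); matched 6.
No augmenting path remains; maximum matching = 6.
König certificate: {A1, A2, A4, A6, A7, B1} is a vertex cover of size 6 (every listed pair touches it), so no matching can be larger.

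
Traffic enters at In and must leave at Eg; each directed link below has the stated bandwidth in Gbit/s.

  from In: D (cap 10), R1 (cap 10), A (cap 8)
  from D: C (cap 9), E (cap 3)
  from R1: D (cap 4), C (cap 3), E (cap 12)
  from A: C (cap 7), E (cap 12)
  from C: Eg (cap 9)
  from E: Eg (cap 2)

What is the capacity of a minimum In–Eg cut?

11

Augment In→D→C→Eg: bottleneck 9, flow now 9.
Augment In→D→E→Eg: bottleneck 1, flow now 10.
Augment In→R1→E→Eg: bottleneck 1, flow now 11.
No augmenting path remains; maximum flow = 11.
By max-flow min-cut, the minimum cut capacity equals the max flow.
In the residual graph, reachable from In: {In, D, R1, A, C, E}.
Min-cut edges: C→Eg (9), E→Eg (2); capacity 9 + 2 = 11.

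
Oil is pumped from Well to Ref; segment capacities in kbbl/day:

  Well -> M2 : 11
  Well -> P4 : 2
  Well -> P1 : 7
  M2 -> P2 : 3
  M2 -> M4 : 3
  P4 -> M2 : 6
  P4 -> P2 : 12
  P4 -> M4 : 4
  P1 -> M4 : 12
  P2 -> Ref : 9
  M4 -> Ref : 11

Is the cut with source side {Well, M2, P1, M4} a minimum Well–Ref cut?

Given cut capacity: 2 + 3 + 11 = 16.
Augment Well→M2→P2→Ref: bottleneck 3, flow now 3.
Augment Well→M2→M4→Ref: bottleneck 3, flow now 6.
Augment Well→P4→P2→Ref: bottleneck 2, flow now 8.
Augment Well→P1→M4→Ref: bottleneck 7, flow now 15.
No augmenting path remains; maximum flow = 15.
In the residual graph, reachable from Well: {Well, M2}.
Min-cut edges: Well→P4 (2), Well→P1 (7), M2→P2 (3), M2→M4 (3); capacity 2 + 7 + 3 + 3 = 15.
Cut capacity 16 exceeds the max flow 15, so it is not minimum.

No — its capacity is 16, but the minimum cut has capacity 15.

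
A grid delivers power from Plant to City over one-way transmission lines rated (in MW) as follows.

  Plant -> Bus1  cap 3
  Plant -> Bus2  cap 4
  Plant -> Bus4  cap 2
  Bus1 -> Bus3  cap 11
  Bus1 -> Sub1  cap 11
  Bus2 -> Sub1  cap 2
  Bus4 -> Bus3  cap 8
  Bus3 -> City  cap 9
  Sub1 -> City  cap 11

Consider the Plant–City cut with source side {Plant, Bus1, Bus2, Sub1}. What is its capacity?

24

Edges leaving {Plant, Bus1, Bus2, Sub1}: Plant→Bus4 (2), Bus1→Bus3 (11), Sub1→City (11).
Cut capacity = 2 + 11 + 11 = 24.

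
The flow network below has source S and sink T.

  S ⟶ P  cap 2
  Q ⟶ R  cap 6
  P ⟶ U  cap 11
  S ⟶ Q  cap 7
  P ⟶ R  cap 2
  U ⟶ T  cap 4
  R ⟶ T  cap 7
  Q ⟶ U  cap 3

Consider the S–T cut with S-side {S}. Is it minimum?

Given cut capacity: 2 + 7 = 9.
Augment S→P→R→T: bottleneck 2, flow now 2.
Augment S→Q→R→T: bottleneck 5, flow now 7.
Augment S→Q→U→T: bottleneck 2, flow now 9.
No augmenting path remains; maximum flow = 9.
Cut capacity 9 equals the max flow, so it is a minimum cut.

Yes — it is a minimum cut (capacity 9).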